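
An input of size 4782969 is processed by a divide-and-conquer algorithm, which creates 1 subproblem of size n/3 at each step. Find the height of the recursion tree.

For divide and conquer with division factor 3:

Problem sizes at each level:
Level 0: 4782969
Level 1: 1594323
Level 2: 531441
Level 3: 177147
Level 4: 59049
Level 5: 19683
Level 6: 6561
Level 7: 2187
Level 8: 729
Level 9: 243
Level 10: 81
Level 11: 27
Level 12: 9
Level 13: 3
Level 14: 1

The root is level 0 and the size-1 base case is level 14 (the tree spans levels 0 through 14, i.e. 15 levels counting the root), so the depth is the number of divisions: log_3(4782969) = 14

The recursion tree depth is log_3(4782969) = 14. At each level, the problem size is divided by 3, so it takes 14 divisions to reduce to a base case of size 1. The algorithm makes 1 recursive call at each level.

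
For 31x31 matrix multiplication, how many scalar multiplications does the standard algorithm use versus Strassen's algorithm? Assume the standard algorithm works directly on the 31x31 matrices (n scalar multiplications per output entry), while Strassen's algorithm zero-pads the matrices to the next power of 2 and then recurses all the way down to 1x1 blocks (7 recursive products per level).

Matrix multiplication for 31x31 matrices:

Strassen's algorithm requires power-of-2 dimensions. Pad 31x31 to 32x32 (next power of 2).

Standard algorithm: 31^3 = 29791 multiplications
Strassen's algorithm: 7^(log2(32)) = 7^5 = 16807 multiplications
Savings: 29791 - 16807 = 12984 multiplications

Standard: 29791 multiplications (31^3). Strassen: 16807 multiplications (7^5, after padding to 32x32). Strassen reduces 8 recursive multiplications to 7 at each level.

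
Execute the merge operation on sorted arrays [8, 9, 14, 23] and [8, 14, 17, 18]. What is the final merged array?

Merging process:

Compare 8 vs 8: take 8 from left. Merged: [8]
Compare 9 vs 8: take 8 from right. Merged: [8, 8]
Compare 9 vs 14: take 9 from left. Merged: [8, 8, 9]
Compare 14 vs 14: take 14 from left. Merged: [8, 8, 9, 14]
Compare 23 vs 14: take 14 from right. Merged: [8, 8, 9, 14, 14]
Compare 23 vs 17: take 17 from right. Merged: [8, 8, 9, 14, 14, 17]
Compare 23 vs 18: take 18 from right. Merged: [8, 8, 9, 14, 14, 17, 18]
Append remaining from left: [23]. Merged: [8, 8, 9, 14, 14, 17, 18, 23]

Final merged array: [8, 8, 9, 14, 14, 17, 18, 23]
Total comparisons: 7

The merged array is [8, 8, 9, 14, 14, 17, 18, 23], requiring 7 comparisons. The merge step runs in O(n) time where n is the total number of elements.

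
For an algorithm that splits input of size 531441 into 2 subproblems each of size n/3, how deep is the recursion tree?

For divide and conquer with division factor 3:

Problem sizes at each level:
Level 0: 531441
Level 1: 177147
Level 2: 59049
Level 3: 19683
Level 4: 6561
Level 5: 2187
Level 6: 729
Level 7: 243
Level 8: 81
Level 9: 27
Level 10: 9
Level 11: 3
Level 12: 1

The root is level 0 and the size-1 base case is level 12 (the tree spans levels 0 through 12, i.e. 13 levels counting the root), so the depth is the number of divisions: log_3(531441) = 12

The recursion tree depth is log_3(531441) = 12. At each level, the problem size is divided by 3, so it takes 12 divisions to reduce to a base case of size 1. The algorithm makes 2 recursive calls at each level.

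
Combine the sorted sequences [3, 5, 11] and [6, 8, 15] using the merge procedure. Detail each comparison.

Merging process:

Compare 3 vs 6: take 3 from left. Merged: [3]
Compare 5 vs 6: take 5 from left. Merged: [3, 5]
Compare 11 vs 6: take 6 from right. Merged: [3, 5, 6]
Compare 11 vs 8: take 8 from right. Merged: [3, 5, 6, 8]
Compare 11 vs 15: take 11 from left. Merged: [3, 5, 6, 8, 11]
Append remaining from right: [15]. Merged: [3, 5, 6, 8, 11, 15]

Final merged array: [3, 5, 6, 8, 11, 15]
Total comparisons: 5

The merged array is [3, 5, 6, 8, 11, 15], requiring 5 comparisons. The merge step runs in O(n) time where n is the total number of elements.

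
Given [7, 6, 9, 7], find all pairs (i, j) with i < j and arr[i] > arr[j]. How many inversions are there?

Finding inversions in [7, 6, 9, 7]:

(0, 1): arr[0]=7 > arr[1]=6
(2, 3): arr[2]=9 > arr[3]=7

Total inversions: 2

The array has 2 inversion(s): (0,1), (2,3). Each pair (i,j) satisfies i < j and arr[i] > arr[j].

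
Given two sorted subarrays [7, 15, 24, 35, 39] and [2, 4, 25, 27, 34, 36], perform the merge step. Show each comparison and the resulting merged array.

Merging process:

Compare 7 vs 2: take 2 from right. Merged: [2]
Compare 7 vs 4: take 4 from right. Merged: [2, 4]
Compare 7 vs 25: take 7 from left. Merged: [2, 4, 7]
Compare 15 vs 25: take 15 from left. Merged: [2, 4, 7, 15]
Compare 24 vs 25: take 24 from left. Merged: [2, 4, 7, 15, 24]
Compare 35 vs 25: take 25 from right. Merged: [2, 4, 7, 15, 24, 25]
Compare 35 vs 27: take 27 from right. Merged: [2, 4, 7, 15, 24, 25, 27]
Compare 35 vs 34: take 34 from right. Merged: [2, 4, 7, 15, 24, 25, 27, 34]
Compare 35 vs 36: take 35 from left. Merged: [2, 4, 7, 15, 24, 25, 27, 34, 35]
Compare 39 vs 36: take 36 from right. Merged: [2, 4, 7, 15, 24, 25, 27, 34, 35, 36]
Append remaining from left: [39]. Merged: [2, 4, 7, 15, 24, 25, 27, 34, 35, 36, 39]

Final merged array: [2, 4, 7, 15, 24, 25, 27, 34, 35, 36, 39]
Total comparisons: 10

The merged array is [2, 4, 7, 15, 24, 25, 27, 34, 35, 36, 39], requiring 10 comparisons. The merge step runs in O(n) time where n is the total number of elements.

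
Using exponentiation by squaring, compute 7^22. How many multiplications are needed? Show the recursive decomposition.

Computing 7^22 by squaring (build up from 7^1; each line after the first costs one multiplication):

7^1 = 7
7^2 = (7^1)^2 = 7^2 = 49
7^4 = (7^2)^2 = 49^2 = 2401
7^5 = 7 * 7^4 = 7 * 2401 = 16807
7^10 = (7^5)^2 = 16807^2 = 282475249
7^11 = 7 * 7^10 = 7 * 282475249 = 1977326743
7^22 = (7^11)^2 = 1977326743^2 = 3909821048582988049

Result: 3909821048582988049
Multiplications needed: 6 (6 lines after 7^1)

7^22 = 3909821048582988049. Using exponentiation by squaring, this requires 6 multiplications. The key idea: if the exponent is even, square the half-power; if odd, multiply by the base once.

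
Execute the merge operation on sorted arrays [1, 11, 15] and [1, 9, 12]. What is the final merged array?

Merging process:

Compare 1 vs 1: take 1 from left. Merged: [1]
Compare 11 vs 1: take 1 from right. Merged: [1, 1]
Compare 11 vs 9: take 9 from right. Merged: [1, 1, 9]
Compare 11 vs 12: take 11 from left. Merged: [1, 1, 9, 11]
Compare 15 vs 12: take 12 from right. Merged: [1, 1, 9, 11, 12]
Append remaining from left: [15]. Merged: [1, 1, 9, 11, 12, 15]

Final merged array: [1, 1, 9, 11, 12, 15]
Total comparisons: 5

The merged array is [1, 1, 9, 11, 12, 15], requiring 5 comparisons. The merge step runs in O(n) time where n is the total number of elements.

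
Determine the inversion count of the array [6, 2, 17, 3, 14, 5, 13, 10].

Finding inversions in [6, 2, 17, 3, 14, 5, 13, 10]:

(0, 1): arr[0]=6 > arr[1]=2
(0, 3): arr[0]=6 > arr[3]=3
(0, 5): arr[0]=6 > arr[5]=5
(2, 3): arr[2]=17 > arr[3]=3
(2, 4): arr[2]=17 > arr[4]=14
(2, 5): arr[2]=17 > arr[5]=5
(2, 6): arr[2]=17 > arr[6]=13
(2, 7): arr[2]=17 > arr[7]=10
(4, 5): arr[4]=14 > arr[5]=5
(4, 6): arr[4]=14 > arr[6]=13
(4, 7): arr[4]=14 > arr[7]=10
(6, 7): arr[6]=13 > arr[7]=10

Total inversions: 12

The array has 12 inversion(s): (0,1), (0,3), (0,5), (2,3), (2,4), (2,5), (2,6), (2,7), (4,5), (4,6), (4,7), (6,7). Each pair (i,j) satisfies i < j and arr[i] > arr[j].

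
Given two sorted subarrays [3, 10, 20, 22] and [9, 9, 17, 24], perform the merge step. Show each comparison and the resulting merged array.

Merging process:

Compare 3 vs 9: take 3 from left. Merged: [3]
Compare 10 vs 9: take 9 from right. Merged: [3, 9]
Compare 10 vs 9: take 9 from right. Merged: [3, 9, 9]
Compare 10 vs 17: take 10 from left. Merged: [3, 9, 9, 10]
Compare 20 vs 17: take 17 from right. Merged: [3, 9, 9, 10, 17]
Compare 20 vs 24: take 20 from left. Merged: [3, 9, 9, 10, 17, 20]
Compare 22 vs 24: take 22 from left. Merged: [3, 9, 9, 10, 17, 20, 22]
Append remaining from right: [24]. Merged: [3, 9, 9, 10, 17, 20, 22, 24]

Final merged array: [3, 9, 9, 10, 17, 20, 22, 24]
Total comparisons: 7

The merged array is [3, 9, 9, 10, 17, 20, 22, 24], requiring 7 comparisons. The merge step runs in O(n) time where n is the total number of elements.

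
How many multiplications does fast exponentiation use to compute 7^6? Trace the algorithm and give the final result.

Computing 7^6 by squaring (build up from 7^1; each line after the first costs one multiplication):

7^1 = 7
7^2 = (7^1)^2 = 7^2 = 49
7^3 = 7 * 7^2 = 7 * 49 = 343
7^6 = (7^3)^2 = 343^2 = 117649

Result: 117649
Multiplications needed: 3 (3 lines after 7^1)

7^6 = 117649. Using exponentiation by squaring, this requires 3 multiplications. The key idea: if the exponent is even, square the half-power; if odd, multiply by the base once.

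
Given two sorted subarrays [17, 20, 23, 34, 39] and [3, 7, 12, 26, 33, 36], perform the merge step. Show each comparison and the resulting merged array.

Merging process:

Compare 17 vs 3: take 3 from right. Merged: [3]
Compare 17 vs 7: take 7 from right. Merged: [3, 7]
Compare 17 vs 12: take 12 from right. Merged: [3, 7, 12]
Compare 17 vs 26: take 17 from left. Merged: [3, 7, 12, 17]
Compare 20 vs 26: take 20 from left. Merged: [3, 7, 12, 17, 20]
Compare 23 vs 26: take 23 from left. Merged: [3, 7, 12, 17, 20, 23]
Compare 34 vs 26: take 26 from right. Merged: [3, 7, 12, 17, 20, 23, 26]
Compare 34 vs 33: take 33 from right. Merged: [3, 7, 12, 17, 20, 23, 26, 33]
Compare 34 vs 36: take 34 from left. Merged: [3, 7, 12, 17, 20, 23, 26, 33, 34]
Compare 39 vs 36: take 36 from right. Merged: [3, 7, 12, 17, 20, 23, 26, 33, 34, 36]
Append remaining from left: [39]. Merged: [3, 7, 12, 17, 20, 23, 26, 33, 34, 36, 39]

Final merged array: [3, 7, 12, 17, 20, 23, 26, 33, 34, 36, 39]
Total comparisons: 10

The merged array is [3, 7, 12, 17, 20, 23, 26, 33, 34, 36, 39], requiring 10 comparisons. The merge step runs in O(n) time where n is the total number of elements.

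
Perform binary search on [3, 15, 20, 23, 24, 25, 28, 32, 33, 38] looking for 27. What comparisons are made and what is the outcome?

Binary search for 27 in [3, 15, 20, 23, 24, 25, 28, 32, 33, 38]:

lo=0, hi=9, mid=4, arr[mid]=24 -> 24 < 27, search right half
lo=5, hi=9, mid=7, arr[mid]=32 -> 32 > 27, search left half
lo=5, hi=6, mid=5, arr[mid]=25 -> 25 < 27, search right half
lo=6, hi=6, mid=6, arr[mid]=28 -> 28 > 27, search left half
lo=6 > hi=5, target 27 not found

Binary search determines that 27 is not in the array after 4 comparisons. The search space was exhausted without finding the target.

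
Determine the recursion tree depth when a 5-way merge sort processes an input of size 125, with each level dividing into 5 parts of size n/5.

For divide and conquer with division factor 5:

Problem sizes at each level:
Level 0: 125
Level 1: 25
Level 2: 5
Level 3: 1

The root is level 0 and the size-1 base case is level 3 (the tree spans levels 0 through 3, i.e. 4 levels counting the root), so the depth is the number of divisions: log_5(125) = 3

The recursion tree depth is log_5(125) = 3. At each level, the problem size is divided by 5, so it takes 3 divisions to reduce to a base case of size 1. The algorithm makes 5 recursive calls at each level.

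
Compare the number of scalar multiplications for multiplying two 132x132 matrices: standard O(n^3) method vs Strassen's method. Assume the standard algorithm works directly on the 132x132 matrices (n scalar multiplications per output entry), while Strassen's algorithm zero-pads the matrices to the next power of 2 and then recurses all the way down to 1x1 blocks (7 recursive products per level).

Matrix multiplication for 132x132 matrices:

Strassen's algorithm requires power-of-2 dimensions. Pad 132x132 to 256x256 (next power of 2).

Standard algorithm: 132^3 = 2299968 multiplications
Strassen's algorithm: 7^(log2(256)) = 7^8 = 5764801 multiplications
Difference: 2299968 - 5764801 = -3464833 (Strassen uses MORE here due to padding overhead — for small or just-over-power-of-2 n, padding can outweigh the per-level savings)

Standard: 2299968 multiplications (132^3). Strassen: 5764801 multiplications (7^8, after padding to 256x256). Strassen reduces 8 recursive multiplications to 7 at each level.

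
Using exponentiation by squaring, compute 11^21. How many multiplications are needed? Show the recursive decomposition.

Computing 11^21 by squaring (build up from 11^1; each line after the first costs one multiplication):

11^1 = 11
11^2 = (11^1)^2 = 11^2 = 121
11^4 = (11^2)^2 = 121^2 = 14641
11^5 = 11 * 11^4 = 11 * 14641 = 161051
11^10 = (11^5)^2 = 161051^2 = 25937424601
11^20 = (11^10)^2 = 25937424601^2 = 672749994932560009201
11^21 = 11 * 11^20 = 11 * 672749994932560009201 = 7400249944258160101211

Result: 7400249944258160101211
Multiplications needed: 6 (6 lines after 11^1)

11^21 = 7400249944258160101211. Using exponentiation by squaring, this requires 6 multiplications. The key idea: if the exponent is even, square the half-power; if odd, multiply by the base once.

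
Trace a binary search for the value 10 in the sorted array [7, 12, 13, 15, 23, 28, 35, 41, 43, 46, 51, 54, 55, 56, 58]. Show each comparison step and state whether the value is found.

Binary search for 10 in [7, 12, 13, 15, 23, 28, 35, 41, 43, 46, 51, 54, 55, 56, 58]:

lo=0, hi=14, mid=7, arr[mid]=41 -> 41 > 10, search left half
lo=0, hi=6, mid=3, arr[mid]=15 -> 15 > 10, search left half
lo=0, hi=2, mid=1, arr[mid]=12 -> 12 > 10, search left half
lo=0, hi=0, mid=0, arr[mid]=7 -> 7 < 10, search right half
lo=1 > hi=0, target 10 not found

Binary search determines that 10 is not in the array after 4 comparisons. The search space was exhausted without finding the target.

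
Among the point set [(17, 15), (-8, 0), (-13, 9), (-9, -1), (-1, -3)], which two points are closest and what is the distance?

Computing all pairwise distances among 5 points:

d((17, 15), (-8, 0)) = 29.1548
d((17, 15), (-13, 9)) = 30.5941
d((17, 15), (-9, -1)) = 30.5287
d((17, 15), (-1, -3)) = 25.4558
d((-8, 0), (-13, 9)) = 10.2956
d((-8, 0), (-9, -1)) = 1.4142 <-- minimum
d((-8, 0), (-1, -3)) = 7.6158
d((-13, 9), (-9, -1)) = 10.7703
d((-13, 9), (-1, -3)) = 16.9706
d((-9, -1), (-1, -3)) = 8.2462

Closest pair: (-8, 0) and (-9, -1) with distance 1.4142

The closest pair is (-8, 0) and (-9, -1) with Euclidean distance 1.4142. For 5 points, brute-force pairwise comparison is shown above. For large n, the divide-and-conquer algorithm (sort by x, recurse on halves, check the dividing strip) achieves O(n log n).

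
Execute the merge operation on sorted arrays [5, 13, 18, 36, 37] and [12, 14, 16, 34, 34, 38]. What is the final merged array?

Merging process:

Compare 5 vs 12: take 5 from left. Merged: [5]
Compare 13 vs 12: take 12 from right. Merged: [5, 12]
Compare 13 vs 14: take 13 from left. Merged: [5, 12, 13]
Compare 18 vs 14: take 14 from right. Merged: [5, 12, 13, 14]
Compare 18 vs 16: take 16 from right. Merged: [5, 12, 13, 14, 16]
Compare 18 vs 34: take 18 from left. Merged: [5, 12, 13, 14, 16, 18]
Compare 36 vs 34: take 34 from right. Merged: [5, 12, 13, 14, 16, 18, 34]
Compare 36 vs 34: take 34 from right. Merged: [5, 12, 13, 14, 16, 18, 34, 34]
Compare 36 vs 38: take 36 from left. Merged: [5, 12, 13, 14, 16, 18, 34, 34, 36]
Compare 37 vs 38: take 37 from left. Merged: [5, 12, 13, 14, 16, 18, 34, 34, 36, 37]
Append remaining from right: [38]. Merged: [5, 12, 13, 14, 16, 18, 34, 34, 36, 37, 38]

Final merged array: [5, 12, 13, 14, 16, 18, 34, 34, 36, 37, 38]
Total comparisons: 10

The merged array is [5, 12, 13, 14, 16, 18, 34, 34, 36, 37, 38], requiring 10 comparisons. The merge step runs in O(n) time where n is the total number of elements.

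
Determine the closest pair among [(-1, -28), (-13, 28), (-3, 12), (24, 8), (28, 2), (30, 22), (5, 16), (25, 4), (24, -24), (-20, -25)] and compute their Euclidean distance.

Computing all pairwise distances among 10 points:

d((-1, -28), (-13, 28)) = 57.2713
d((-1, -28), (-3, 12)) = 40.05
d((-1, -28), (24, 8)) = 43.8292
d((-1, -28), (28, 2)) = 41.7253
d((-1, -28), (30, 22)) = 58.8303
d((-1, -28), (5, 16)) = 44.4072
d((-1, -28), (25, 4)) = 41.2311
d((-1, -28), (24, -24)) = 25.318
d((-1, -28), (-20, -25)) = 19.2354
d((-13, 28), (-3, 12)) = 18.868
d((-13, 28), (24, 8)) = 42.0595
d((-13, 28), (28, 2)) = 48.5489
d((-13, 28), (30, 22)) = 43.4166
d((-13, 28), (5, 16)) = 21.6333
d((-13, 28), (25, 4)) = 44.9444
d((-13, 28), (24, -24)) = 63.8201
d((-13, 28), (-20, -25)) = 53.4603
d((-3, 12), (24, 8)) = 27.2947
d((-3, 12), (28, 2)) = 32.573
d((-3, 12), (30, 22)) = 34.4819
d((-3, 12), (5, 16)) = 8.9443
d((-3, 12), (25, 4)) = 29.1204
d((-3, 12), (24, -24)) = 45.0
d((-3, 12), (-20, -25)) = 40.7185
d((24, 8), (28, 2)) = 7.2111
d((24, 8), (30, 22)) = 15.2315
d((24, 8), (5, 16)) = 20.6155
d((24, 8), (25, 4)) = 4.1231
d((24, 8), (24, -24)) = 32.0
d((24, 8), (-20, -25)) = 55.0
d((28, 2), (30, 22)) = 20.0998
d((28, 2), (5, 16)) = 26.9258
d((28, 2), (25, 4)) = 3.6056 <-- minimum
d((28, 2), (24, -24)) = 26.3059
d((28, 2), (-20, -25)) = 55.0727
d((30, 22), (5, 16)) = 25.7099
d((30, 22), (25, 4)) = 18.6815
d((30, 22), (24, -24)) = 46.3897
d((30, 22), (-20, -25)) = 68.6222
d((5, 16), (25, 4)) = 23.3238
d((5, 16), (24, -24)) = 44.2832
d((5, 16), (-20, -25)) = 48.0208
d((25, 4), (24, -24)) = 28.0179
d((25, 4), (-20, -25)) = 53.535
d((24, -24), (-20, -25)) = 44.0114

Closest pair: (28, 2) and (25, 4) with distance 3.6056

The closest pair is (28, 2) and (25, 4) with Euclidean distance 3.6056. For 10 points, brute-force pairwise comparison is shown above. For large n, the divide-and-conquer algorithm (sort by x, recurse on halves, check the dividing strip) achieves O(n log n).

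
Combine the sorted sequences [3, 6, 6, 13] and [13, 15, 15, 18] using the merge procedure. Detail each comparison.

Merging process:

Compare 3 vs 13: take 3 from left. Merged: [3]
Compare 6 vs 13: take 6 from left. Merged: [3, 6]
Compare 6 vs 13: take 6 from left. Merged: [3, 6, 6]
Compare 13 vs 13: take 13 from left. Merged: [3, 6, 6, 13]
Append remaining from right: [13, 15, 15, 18]. Merged: [3, 6, 6, 13, 13, 15, 15, 18]

Final merged array: [3, 6, 6, 13, 13, 15, 15, 18]
Total comparisons: 4

The merged array is [3, 6, 6, 13, 13, 15, 15, 18], requiring 4 comparisons. The merge step runs in O(n) time where n is the total number of elements.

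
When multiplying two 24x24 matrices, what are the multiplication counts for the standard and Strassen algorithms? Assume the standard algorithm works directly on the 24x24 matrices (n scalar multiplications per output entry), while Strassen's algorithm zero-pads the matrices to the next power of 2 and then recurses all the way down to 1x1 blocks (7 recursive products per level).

Matrix multiplication for 24x24 matrices:

Strassen's algorithm requires power-of-2 dimensions. Pad 24x24 to 32x32 (next power of 2).

Standard algorithm: 24^3 = 13824 multiplications
Strassen's algorithm: 7^(log2(32)) = 7^5 = 16807 multiplications
Difference: 13824 - 16807 = -2983 (Strassen uses MORE here due to padding overhead — for small or just-over-power-of-2 n, padding can outweigh the per-level savings)

Standard: 13824 multiplications (24^3). Strassen: 16807 multiplications (7^5, after padding to 32x32). Strassen reduces 8 recursive multiplications to 7 at each level.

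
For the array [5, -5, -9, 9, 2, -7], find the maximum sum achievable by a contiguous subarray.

Using Kadane's algorithm on [5, -5, -9, 9, 2, -7]:

Scanning through the array:
Position 1 (value -5): max_ending_here = 0, max_so_far = 5
Position 2 (value -9): max_ending_here = -9, max_so_far = 5
Position 3 (value 9): max_ending_here = 9, max_so_far = 9
Position 4 (value 2): max_ending_here = 11, max_so_far = 11
Position 5 (value -7): max_ending_here = 4, max_so_far = 11

Maximum subarray: [9, 2]
Maximum sum: 11

The maximum subarray is [9, 2] with sum 11. This subarray runs from index 3 to index 4.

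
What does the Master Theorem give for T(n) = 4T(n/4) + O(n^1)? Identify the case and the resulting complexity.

Master Theorem for T(n) = 4T(n/4) + O(n^1):

a = 4, b = 4, c = 1
log_b(a) = log_4(4) = 1.0000

Case 2: c = 1 = log_4(4) = 1.0000
T(n) = O(n^1 log n) = O(n log n)

For T(n) = 4T(n/4) + O(n^1): log_4(4) = 1.0000. This is Case 2 of the Master Theorem (c = log_b(a), equal work at all levels), giving O(n log n).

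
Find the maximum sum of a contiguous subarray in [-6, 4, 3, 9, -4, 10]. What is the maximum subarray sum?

Using Kadane's algorithm on [-6, 4, 3, 9, -4, 10]:

Scanning through the array:
Position 1 (value 4): max_ending_here = 4, max_so_far = 4
Position 2 (value 3): max_ending_here = 7, max_so_far = 7
Position 3 (value 9): max_ending_here = 16, max_so_far = 16
Position 4 (value -4): max_ending_here = 12, max_so_far = 16
Position 5 (value 10): max_ending_here = 22, max_so_far = 22

Maximum subarray: [4, 3, 9, -4, 10]
Maximum sum: 22

The maximum subarray is [4, 3, 9, -4, 10] with sum 22. This subarray runs from index 1 to index 5.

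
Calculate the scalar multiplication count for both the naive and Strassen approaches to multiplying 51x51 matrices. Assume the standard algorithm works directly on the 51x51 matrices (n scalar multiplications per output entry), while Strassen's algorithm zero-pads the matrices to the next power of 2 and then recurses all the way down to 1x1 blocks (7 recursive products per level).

Matrix multiplication for 51x51 matrices:

Strassen's algorithm requires power-of-2 dimensions. Pad 51x51 to 64x64 (next power of 2).

Standard algorithm: 51^3 = 132651 multiplications
Strassen's algorithm: 7^(log2(64)) = 7^6 = 117649 multiplications
Savings: 132651 - 117649 = 15002 multiplications

Standard: 132651 multiplications (51^3). Strassen: 117649 multiplications (7^6, after padding to 64x64). Strassen reduces 8 recursive multiplications to 7 at each level.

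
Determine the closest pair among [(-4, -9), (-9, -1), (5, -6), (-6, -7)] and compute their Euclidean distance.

Computing all pairwise distances among 4 points:

d((-4, -9), (-9, -1)) = 9.434
d((-4, -9), (5, -6)) = 9.4868
d((-4, -9), (-6, -7)) = 2.8284 <-- minimum
d((-9, -1), (5, -6)) = 14.8661
d((-9, -1), (-6, -7)) = 6.7082
d((5, -6), (-6, -7)) = 11.0454

Closest pair: (-4, -9) and (-6, -7) with distance 2.8284

The closest pair is (-4, -9) and (-6, -7) with Euclidean distance 2.8284. For 4 points, brute-force pairwise comparison is shown above. For large n, the divide-and-conquer algorithm (sort by x, recurse on halves, check the dividing strip) achieves O(n log n).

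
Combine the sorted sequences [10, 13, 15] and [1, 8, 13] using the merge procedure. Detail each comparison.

Merging process:

Compare 10 vs 1: take 1 from right. Merged: [1]
Compare 10 vs 8: take 8 from right. Merged: [1, 8]
Compare 10 vs 13: take 10 from left. Merged: [1, 8, 10]
Compare 13 vs 13: take 13 from left. Merged: [1, 8, 10, 13]
Compare 15 vs 13: take 13 from right. Merged: [1, 8, 10, 13, 13]
Append remaining from left: [15]. Merged: [1, 8, 10, 13, 13, 15]

Final merged array: [1, 8, 10, 13, 13, 15]
Total comparisons: 5

The merged array is [1, 8, 10, 13, 13, 15], requiring 5 comparisons. The merge step runs in O(n) time where n is the total number of elements.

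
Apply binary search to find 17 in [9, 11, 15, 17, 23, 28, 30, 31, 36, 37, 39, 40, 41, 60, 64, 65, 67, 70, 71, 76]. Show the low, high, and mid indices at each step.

Binary search for 17 in [9, 11, 15, 17, 23, 28, 30, 31, 36, 37, 39, 40, 41, 60, 64, 65, 67, 70, 71, 76]:

lo=0, hi=19, mid=9, arr[mid]=37 -> 37 > 17, search left half
lo=0, hi=8, mid=4, arr[mid]=23 -> 23 > 17, search left half
lo=0, hi=3, mid=1, arr[mid]=11 -> 11 < 17, search right half
lo=2, hi=3, mid=2, arr[mid]=15 -> 15 < 17, search right half
lo=3, hi=3, mid=3, arr[mid]=17 -> Found target at index 3!

Binary search finds 17 at index 3 after 5 comparisons. The search repeatedly halves the search space by comparing with the middle element.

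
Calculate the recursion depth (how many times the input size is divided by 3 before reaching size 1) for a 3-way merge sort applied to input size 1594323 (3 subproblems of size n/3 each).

For divide and conquer with division factor 3:

Problem sizes at each level:
Level 0: 1594323
Level 1: 531441
Level 2: 177147
Level 3: 59049
Level 4: 19683
Level 5: 6561
Level 6: 2187
Level 7: 729
Level 8: 243
Level 9: 81
Level 10: 27
Level 11: 9
Level 12: 3
Level 13: 1

The root is level 0 and the size-1 base case is level 13 (the tree spans levels 0 through 13, i.e. 14 levels counting the root), so the depth is the number of divisions: log_3(1594323) = 13

The recursion tree depth is log_3(1594323) = 13. At each level, the problem size is divided by 3, so it takes 13 divisions to reduce to a base case of size 1. The algorithm makes 3 recursive calls at each level.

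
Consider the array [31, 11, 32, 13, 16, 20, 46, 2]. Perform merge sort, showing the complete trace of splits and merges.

Merge sort trace:

Split: [31, 11, 32, 13, 16, 20, 46, 2] -> [31, 11, 32, 13] and [16, 20, 46, 2]
  Split: [31, 11, 32, 13] -> [31, 11] and [32, 13]
    Split: [31, 11] -> [31] and [11]
    Merge: [31] + [11] -> [11, 31]
    Split: [32, 13] -> [32] and [13]
    Merge: [32] + [13] -> [13, 32]
  Merge: [11, 31] + [13, 32] -> [11, 13, 31, 32]
  Split: [16, 20, 46, 2] -> [16, 20] and [46, 2]
    Split: [16, 20] -> [16] and [20]
    Merge: [16] + [20] -> [16, 20]
    Split: [46, 2] -> [46] and [2]
    Merge: [46] + [2] -> [2, 46]
  Merge: [16, 20] + [2, 46] -> [2, 16, 20, 46]
Merge: [11, 13, 31, 32] + [2, 16, 20, 46] -> [2, 11, 13, 16, 20, 31, 32, 46]

Final sorted array: [2, 11, 13, 16, 20, 31, 32, 46]

The merge sort proceeds by recursively splitting the array and merging sorted halves.
After all merges, the sorted array is [2, 11, 13, 16, 20, 31, 32, 46].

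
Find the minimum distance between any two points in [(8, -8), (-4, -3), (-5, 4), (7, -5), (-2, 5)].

Computing all pairwise distances among 5 points:

d((8, -8), (-4, -3)) = 13.0
d((8, -8), (-5, 4)) = 17.6918
d((8, -8), (7, -5)) = 3.1623 <-- minimum
d((8, -8), (-2, 5)) = 16.4012
d((-4, -3), (-5, 4)) = 7.0711
d((-4, -3), (7, -5)) = 11.1803
d((-4, -3), (-2, 5)) = 8.2462
d((-5, 4), (7, -5)) = 15.0
d((-5, 4), (-2, 5)) = 3.1623 <-- minimum
d((7, -5), (-2, 5)) = 13.4536

Minimum distance: 3.1623 (tie among 2 pairs: (8, -8) and (7, -5); (-5, 4) and (-2, 5))

The minimum Euclidean distance is 3.1623. There is a tie: 2 pairs achieve this minimum — (8, -8) and (7, -5); (-5, 4) and (-2, 5). Any of these is a valid closest pair. For 5 points, brute-force pairwise comparison is shown above. For large n, the divide-and-conquer algorithm (sort by x, recurse on halves, check the dividing strip) achieves O(n log n).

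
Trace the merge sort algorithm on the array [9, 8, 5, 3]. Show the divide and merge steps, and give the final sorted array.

Merge sort trace:

Split: [9, 8, 5, 3] -> [9, 8] and [5, 3]
  Split: [9, 8] -> [9] and [8]
  Merge: [9] + [8] -> [8, 9]
  Split: [5, 3] -> [5] and [3]
  Merge: [5] + [3] -> [3, 5]
Merge: [8, 9] + [3, 5] -> [3, 5, 8, 9]

Final sorted array: [3, 5, 8, 9]

The merge sort proceeds by recursively splitting the array and merging sorted halves.
After all merges, the sorted array is [3, 5, 8, 9].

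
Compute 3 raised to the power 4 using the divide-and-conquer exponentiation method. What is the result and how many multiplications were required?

Computing 3^4 by squaring (build up from 3^1; each line after the first costs one multiplication):

3^1 = 3
3^2 = (3^1)^2 = 3^2 = 9
3^4 = (3^2)^2 = 9^2 = 81

Result: 81
Multiplications needed: 2 (2 lines after 3^1)

3^4 = 81. Using exponentiation by squaring, this requires 2 multiplications. The key idea: if the exponent is even, square the half-power; if odd, multiply by the base once.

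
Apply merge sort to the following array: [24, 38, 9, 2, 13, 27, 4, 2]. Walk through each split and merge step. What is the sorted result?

Merge sort trace:

Split: [24, 38, 9, 2, 13, 27, 4, 2] -> [24, 38, 9, 2] and [13, 27, 4, 2]
  Split: [24, 38, 9, 2] -> [24, 38] and [9, 2]
    Split: [24, 38] -> [24] and [38]
    Merge: [24] + [38] -> [24, 38]
    Split: [9, 2] -> [9] and [2]
    Merge: [9] + [2] -> [2, 9]
  Merge: [24, 38] + [2, 9] -> [2, 9, 24, 38]
  Split: [13, 27, 4, 2] -> [13, 27] and [4, 2]
    Split: [13, 27] -> [13] and [27]
    Merge: [13] + [27] -> [13, 27]
    Split: [4, 2] -> [4] and [2]
    Merge: [4] + [2] -> [2, 4]
  Merge: [13, 27] + [2, 4] -> [2, 4, 13, 27]
Merge: [2, 9, 24, 38] + [2, 4, 13, 27] -> [2, 2, 4, 9, 13, 24, 27, 38]

Final sorted array: [2, 2, 4, 9, 13, 24, 27, 38]

The merge sort proceeds by recursively splitting the array and merging sorted halves.
After all merges, the sorted array is [2, 2, 4, 9, 13, 24, 27, 38].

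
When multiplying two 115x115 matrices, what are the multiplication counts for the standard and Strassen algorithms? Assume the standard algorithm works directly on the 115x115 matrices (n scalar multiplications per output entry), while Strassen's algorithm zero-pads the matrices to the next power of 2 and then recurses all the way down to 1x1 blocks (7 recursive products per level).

Matrix multiplication for 115x115 matrices:

Strassen's algorithm requires power-of-2 dimensions. Pad 115x115 to 128x128 (next power of 2).

Standard algorithm: 115^3 = 1520875 multiplications
Strassen's algorithm: 7^(log2(128)) = 7^7 = 823543 multiplications
Savings: 1520875 - 823543 = 697332 multiplications

Standard: 1520875 multiplications (115^3). Strassen: 823543 multiplications (7^7, after padding to 128x128). Strassen reduces 8 recursive multiplications to 7 at each level.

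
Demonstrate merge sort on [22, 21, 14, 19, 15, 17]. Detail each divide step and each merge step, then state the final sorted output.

Merge sort trace:

Split: [22, 21, 14, 19, 15, 17] -> [22, 21, 14] and [19, 15, 17]
  Split: [22, 21, 14] -> [22] and [21, 14]
    Split: [21, 14] -> [21] and [14]
    Merge: [21] + [14] -> [14, 21]
  Merge: [22] + [14, 21] -> [14, 21, 22]
  Split: [19, 15, 17] -> [19] and [15, 17]
    Split: [15, 17] -> [15] and [17]
    Merge: [15] + [17] -> [15, 17]
  Merge: [19] + [15, 17] -> [15, 17, 19]
Merge: [14, 21, 22] + [15, 17, 19] -> [14, 15, 17, 19, 21, 22]

Final sorted array: [14, 15, 17, 19, 21, 22]

The merge sort proceeds by recursively splitting the array and merging sorted halves.
After all merges, the sorted array is [14, 15, 17, 19, 21, 22].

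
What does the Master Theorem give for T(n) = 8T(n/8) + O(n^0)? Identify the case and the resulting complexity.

Master Theorem for T(n) = 8T(n/8) + O(n^0):

a = 8, b = 8, c = 0
log_b(a) = log_8(8) = 1.0000

Case 1: c = 0 < log_8(8) = 1.0000
T(n) = O(n^(log_8 8)) = O(n)

For T(n) = 8T(n/8) + O(n^0): log_8(8) = 1.0000. This is Case 1 of the Master Theorem (c < log_b(a), work dominated by leaves), giving O(n).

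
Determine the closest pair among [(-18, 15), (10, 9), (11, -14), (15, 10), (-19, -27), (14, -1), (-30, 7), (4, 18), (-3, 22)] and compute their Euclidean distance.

Computing all pairwise distances among 9 points:

d((-18, 15), (10, 9)) = 28.6356
d((-18, 15), (11, -14)) = 41.0122
d((-18, 15), (15, 10)) = 33.3766
d((-18, 15), (-19, -27)) = 42.0119
d((-18, 15), (14, -1)) = 35.7771
d((-18, 15), (-30, 7)) = 14.4222
d((-18, 15), (4, 18)) = 22.2036
d((-18, 15), (-3, 22)) = 16.5529
d((10, 9), (11, -14)) = 23.0217
d((10, 9), (15, 10)) = 5.099 <-- minimum
d((10, 9), (-19, -27)) = 46.2277
d((10, 9), (14, -1)) = 10.7703
d((10, 9), (-30, 7)) = 40.05
d((10, 9), (4, 18)) = 10.8167
d((10, 9), (-3, 22)) = 18.3848
d((11, -14), (15, 10)) = 24.3311
d((11, -14), (-19, -27)) = 32.6956
d((11, -14), (14, -1)) = 13.3417
d((11, -14), (-30, 7)) = 46.0652
d((11, -14), (4, 18)) = 32.7567
d((11, -14), (-3, 22)) = 38.6264
d((15, 10), (-19, -27)) = 50.2494
d((15, 10), (14, -1)) = 11.0454
d((15, 10), (-30, 7)) = 45.0999
d((15, 10), (4, 18)) = 13.6015
d((15, 10), (-3, 22)) = 21.6333
d((-19, -27), (14, -1)) = 42.0119
d((-19, -27), (-30, 7)) = 35.7351
d((-19, -27), (4, 18)) = 50.5371
d((-19, -27), (-3, 22)) = 51.5461
d((14, -1), (-30, 7)) = 44.7214
d((14, -1), (4, 18)) = 21.4709
d((14, -1), (-3, 22)) = 28.6007
d((-30, 7), (4, 18)) = 35.7351
d((-30, 7), (-3, 22)) = 30.8869
d((4, 18), (-3, 22)) = 8.0623

Closest pair: (10, 9) and (15, 10) with distance 5.099

The closest pair is (10, 9) and (15, 10) with Euclidean distance 5.099. For 9 points, brute-force pairwise comparison is shown above. For large n, the divide-and-conquer algorithm (sort by x, recurse on halves, check the dividing strip) achieves O(n log n).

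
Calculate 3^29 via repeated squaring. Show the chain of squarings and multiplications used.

Computing 3^29 by squaring (build up from 3^1; each line after the first costs one multiplication):

3^1 = 3
3^2 = (3^1)^2 = 3^2 = 9
3^3 = 3 * 3^2 = 3 * 9 = 27
3^6 = (3^3)^2 = 27^2 = 729
3^7 = 3 * 3^6 = 3 * 729 = 2187
3^14 = (3^7)^2 = 2187^2 = 4782969
3^28 = (3^14)^2 = 4782969^2 = 22876792454961
3^29 = 3 * 3^28 = 3 * 22876792454961 = 68630377364883

Result: 68630377364883
Multiplications needed: 7 (7 lines after 3^1)

3^29 = 68630377364883. Using exponentiation by squaring, this requires 7 multiplications. The key idea: if the exponent is even, square the half-power; if odd, multiply by the base once.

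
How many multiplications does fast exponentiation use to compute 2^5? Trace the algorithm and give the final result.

Computing 2^5 by squaring (build up from 2^1; each line after the first costs one multiplication):

2^1 = 2
2^2 = (2^1)^2 = 2^2 = 4
2^4 = (2^2)^2 = 4^2 = 16
2^5 = 2 * 2^4 = 2 * 16 = 32

Result: 32
Multiplications needed: 3 (3 lines after 2^1)

2^5 = 32. Using exponentiation by squaring, this requires 3 multiplications. The key idea: if the exponent is even, square the half-power; if odd, multiply by the base once.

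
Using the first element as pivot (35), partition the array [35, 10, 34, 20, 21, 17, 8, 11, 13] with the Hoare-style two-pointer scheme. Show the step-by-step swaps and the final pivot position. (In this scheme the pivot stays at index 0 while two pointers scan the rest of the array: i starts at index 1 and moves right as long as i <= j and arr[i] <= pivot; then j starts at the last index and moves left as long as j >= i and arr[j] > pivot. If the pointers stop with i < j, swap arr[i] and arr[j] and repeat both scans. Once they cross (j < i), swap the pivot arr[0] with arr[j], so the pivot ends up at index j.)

Hoare-style two-pointer partition with pivot = 35:

Initial array: [35, 10, 34, 20, 21, 17, 8, 11, 13]

Pointers start at i = 1, j = 8.
i ends at 9, j ends at 8: the pointers have crossed (j < i), so scanning stops.

Swap pivot arr[0] with arr[8] to place pivot at position 8: [13, 10, 34, 20, 21, 17, 8, 11, 35]
Pivot position: 8

After partitioning with pivot 35, the array becomes [13, 10, 34, 20, 21, 17, 8, 11, 35]. The pivot is placed at index 8. All elements to the left of the pivot are <= 35, and all elements to the right are > 35.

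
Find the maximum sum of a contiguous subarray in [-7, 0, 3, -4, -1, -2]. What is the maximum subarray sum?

Using Kadane's algorithm on [-7, 0, 3, -4, -1, -2]:

Scanning through the array:
Position 1 (value 0): max_ending_here = 0, max_so_far = 0
Position 2 (value 3): max_ending_here = 3, max_so_far = 3
Position 3 (value -4): max_ending_here = -1, max_so_far = 3
Position 4 (value -1): max_ending_here = -1, max_so_far = 3
Position 5 (value -2): max_ending_here = -2, max_so_far = 3

Maximum subarray: [0, 3]
Maximum sum: 3

The maximum subarray is [0, 3] with sum 3. This subarray runs from index 1 to index 2.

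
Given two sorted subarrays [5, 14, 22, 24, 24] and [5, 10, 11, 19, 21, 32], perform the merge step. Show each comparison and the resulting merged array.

Merging process:

Compare 5 vs 5: take 5 from left. Merged: [5]
Compare 14 vs 5: take 5 from right. Merged: [5, 5]
Compare 14 vs 10: take 10 from right. Merged: [5, 5, 10]
Compare 14 vs 11: take 11 from right. Merged: [5, 5, 10, 11]
Compare 14 vs 19: take 14 from left. Merged: [5, 5, 10, 11, 14]
Compare 22 vs 19: take 19 from right. Merged: [5, 5, 10, 11, 14, 19]
Compare 22 vs 21: take 21 from right. Merged: [5, 5, 10, 11, 14, 19, 21]
Compare 22 vs 32: take 22 from left. Merged: [5, 5, 10, 11, 14, 19, 21, 22]
Compare 24 vs 32: take 24 from left. Merged: [5, 5, 10, 11, 14, 19, 21, 22, 24]
Compare 24 vs 32: take 24 from left. Merged: [5, 5, 10, 11, 14, 19, 21, 22, 24, 24]
Append remaining from right: [32]. Merged: [5, 5, 10, 11, 14, 19, 21, 22, 24, 24, 32]

Final merged array: [5, 5, 10, 11, 14, 19, 21, 22, 24, 24, 32]
Total comparisons: 10

The merged array is [5, 5, 10, 11, 14, 19, 21, 22, 24, 24, 32], requiring 10 comparisons. The merge step runs in O(n) time where n is the total number of elements.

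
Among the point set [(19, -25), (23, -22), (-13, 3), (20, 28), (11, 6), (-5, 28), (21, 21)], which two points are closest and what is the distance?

Computing all pairwise distances among 7 points:

d((19, -25), (23, -22)) = 5.0 <-- minimum
d((19, -25), (-13, 3)) = 42.5206
d((19, -25), (20, 28)) = 53.0094
d((19, -25), (11, 6)) = 32.0156
d((19, -25), (-5, 28)) = 58.1808
d((19, -25), (21, 21)) = 46.0435
d((23, -22), (-13, 3)) = 43.8292
d((23, -22), (20, 28)) = 50.0899
d((23, -22), (11, 6)) = 30.4631
d((23, -22), (-5, 28)) = 57.3062
d((23, -22), (21, 21)) = 43.0465
d((-13, 3), (20, 28)) = 41.4005
d((-13, 3), (11, 6)) = 24.1868
d((-13, 3), (-5, 28)) = 26.2488
d((-13, 3), (21, 21)) = 38.4708
d((20, 28), (11, 6)) = 23.7697
d((20, 28), (-5, 28)) = 25.0
d((20, 28), (21, 21)) = 7.0711
d((11, 6), (-5, 28)) = 27.2029
d((11, 6), (21, 21)) = 18.0278
d((-5, 28), (21, 21)) = 26.9258

Closest pair: (19, -25) and (23, -22) with distance 5.0

The closest pair is (19, -25) and (23, -22) with Euclidean distance 5.0. For 7 points, brute-force pairwise comparison is shown above. For large n, the divide-and-conquer algorithm (sort by x, recurse on halves, check the dividing strip) achieves O(n log n).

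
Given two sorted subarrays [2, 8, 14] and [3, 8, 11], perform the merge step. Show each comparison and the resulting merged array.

Merging process:

Compare 2 vs 3: take 2 from left. Merged: [2]
Compare 8 vs 3: take 3 from right. Merged: [2, 3]
Compare 8 vs 8: take 8 from left. Merged: [2, 3, 8]
Compare 14 vs 8: take 8 from right. Merged: [2, 3, 8, 8]
Compare 14 vs 11: take 11 from right. Merged: [2, 3, 8, 8, 11]
Append remaining from left: [14]. Merged: [2, 3, 8, 8, 11, 14]

Final merged array: [2, 3, 8, 8, 11, 14]
Total comparisons: 5

The merged array is [2, 3, 8, 8, 11, 14], requiring 5 comparisons. The merge step runs in O(n) time where n is the total number of elements.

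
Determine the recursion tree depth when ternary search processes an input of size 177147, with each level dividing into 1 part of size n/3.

For divide and conquer with division factor 3:

Problem sizes at each level:
Level 0: 177147
Level 1: 59049
Level 2: 19683
Level 3: 6561
Level 4: 2187
Level 5: 729
Level 6: 243
Level 7: 81
Level 8: 27
Level 9: 9
Level 10: 3
Level 11: 1

The root is level 0 and the size-1 base case is level 11 (the tree spans levels 0 through 11, i.e. 12 levels counting the root), so the depth is the number of divisions: log_3(177147) = 11

The recursion tree depth is log_3(177147) = 11. At each level, the problem size is divided by 3, so it takes 11 divisions to reduce to a base case of size 1. The algorithm makes 1 recursive call at each level.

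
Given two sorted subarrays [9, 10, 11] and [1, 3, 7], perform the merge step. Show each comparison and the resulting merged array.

Merging process:

Compare 9 vs 1: take 1 from right. Merged: [1]
Compare 9 vs 3: take 3 from right. Merged: [1, 3]
Compare 9 vs 7: take 7 from right. Merged: [1, 3, 7]
Append remaining from left: [9, 10, 11]. Merged: [1, 3, 7, 9, 10, 11]

Final merged array: [1, 3, 7, 9, 10, 11]
Total comparisons: 3

The merged array is [1, 3, 7, 9, 10, 11], requiring 3 comparisons. The merge step runs in O(n) time where n is the total number of elements.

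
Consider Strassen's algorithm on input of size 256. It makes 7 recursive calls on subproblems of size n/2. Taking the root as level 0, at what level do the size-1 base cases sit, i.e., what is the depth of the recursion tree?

For divide and conquer with division factor 2:

Problem sizes at each level:
Level 0: 256
Level 1: 128
Level 2: 64
Level 3: 32
Level 4: 16
Level 5: 8
Level 6: 4
Level 7: 2
Level 8: 1

The root is level 0 and the size-1 base case is level 8 (the tree spans levels 0 through 8, i.e. 9 levels counting the root), so the depth is the number of divisions: log_2(256) = 8

The recursion tree depth is log_2(256) = 8. At each level, the problem size is divided by 2, so it takes 8 divisions to reduce to a base case of size 1. The algorithm makes 7 recursive calls at each level.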